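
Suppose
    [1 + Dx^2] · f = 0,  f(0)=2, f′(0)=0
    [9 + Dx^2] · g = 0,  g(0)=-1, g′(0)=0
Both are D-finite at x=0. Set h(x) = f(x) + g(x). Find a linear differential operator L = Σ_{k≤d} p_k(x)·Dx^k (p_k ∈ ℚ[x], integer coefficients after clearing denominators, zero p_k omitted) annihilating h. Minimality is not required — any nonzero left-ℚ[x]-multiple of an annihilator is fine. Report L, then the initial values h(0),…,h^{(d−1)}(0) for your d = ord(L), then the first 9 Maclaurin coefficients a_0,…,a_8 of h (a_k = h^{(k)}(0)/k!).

f: a_k = 2, 0, -1, 0, 1/12, 0, -1/360, 0, 1/20160, …
g: a_k = -1, 0, 9/2, 0, -27/8, 0, 81/80, 0, -729/4480, …
Weyl lclm of L_f,L_g ⇒ L₀ (ord ≤ 4).
L = 9 + 10·Dx^2 + Dx^4  (order 4).
h: a_k = 1, 0, 7/2, 0, -79/24, 0, 727/720, 0, -937/5760, …
ICs: h(0) = 1, h′(0) = 0, h′′(0) = 7, h′′′(0) = 0.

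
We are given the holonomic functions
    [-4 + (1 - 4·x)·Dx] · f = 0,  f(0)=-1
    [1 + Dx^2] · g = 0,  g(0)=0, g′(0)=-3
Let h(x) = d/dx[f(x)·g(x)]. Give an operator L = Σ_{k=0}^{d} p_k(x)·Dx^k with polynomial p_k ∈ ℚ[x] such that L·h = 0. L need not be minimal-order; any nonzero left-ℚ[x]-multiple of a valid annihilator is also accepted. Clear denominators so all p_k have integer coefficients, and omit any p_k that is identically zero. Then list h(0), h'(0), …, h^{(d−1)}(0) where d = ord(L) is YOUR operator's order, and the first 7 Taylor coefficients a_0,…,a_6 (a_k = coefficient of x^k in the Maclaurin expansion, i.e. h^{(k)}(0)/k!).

L = (-31 - 8·x + 16·x^2) + (-8 + 32·x)·Dx + (1 - 8·x + 16·x^2)·Dx^2  (order 2).
h: a_k = 3, 24, 285/2, 760, 30401/8, 91203/5, 20429471/240, …
ICs: h(0) = 3, h′(0) = 24.

f: a_k = -1, -4, -16, -64, -256, -1024, -4096, …
g: a_k = 0, -3, 0, 1/2, 0, -1/40, 0, …
f·g: L₀ = L_f ⊗_s L_g, ord ≤ 1·2.
Derive L from L₀ (diff closure).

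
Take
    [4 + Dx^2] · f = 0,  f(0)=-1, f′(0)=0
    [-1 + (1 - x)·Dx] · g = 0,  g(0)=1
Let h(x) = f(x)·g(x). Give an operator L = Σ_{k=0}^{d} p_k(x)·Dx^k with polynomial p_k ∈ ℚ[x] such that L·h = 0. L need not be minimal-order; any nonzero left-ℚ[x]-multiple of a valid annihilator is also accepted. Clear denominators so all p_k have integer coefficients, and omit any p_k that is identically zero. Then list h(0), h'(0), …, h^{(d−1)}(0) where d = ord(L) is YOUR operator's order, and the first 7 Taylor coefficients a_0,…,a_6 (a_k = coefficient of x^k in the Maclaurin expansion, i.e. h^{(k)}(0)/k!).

L = (-4 + 4·x) + 2·Dx + (-1 + x)·Dx^2  (order 2).
h: a_k = -1, -1, 1, 1, 1/3, 1/3, 19/45, …
ICs: h(0) = -1, h′(0) = -1.

f: a_k = -1, 0, 2, 0, -2/3, 0, 4/45, …
g: a_k = 1, 1, 1, 1, 1, 1, 1, …
h₀=f·g: eliminate ⇒ L₀, order ≤ 2·1.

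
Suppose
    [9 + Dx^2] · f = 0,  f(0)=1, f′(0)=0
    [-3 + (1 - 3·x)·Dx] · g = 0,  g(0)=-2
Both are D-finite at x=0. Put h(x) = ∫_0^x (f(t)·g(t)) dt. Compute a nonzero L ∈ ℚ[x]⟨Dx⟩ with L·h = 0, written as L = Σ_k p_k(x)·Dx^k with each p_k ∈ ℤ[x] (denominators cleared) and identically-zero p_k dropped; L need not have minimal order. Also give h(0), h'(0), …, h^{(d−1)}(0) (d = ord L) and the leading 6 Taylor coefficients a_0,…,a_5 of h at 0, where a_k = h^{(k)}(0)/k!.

f: a_k = 1, 0, -9/2, 0, 27/8, 0, …
g: a_k = -2, -6, -18, -54, -162, -486, …
L₀ := L_f ⊗_s L_g (sym. prod.), ord ≤ 2.
h=∫₀ˣh₀: take L = L₀·Dx.
L = (-9 + 27·x)·Dx + 6·Dx^2 + (-1 + 3·x)·Dx^3  (order 3).
h: a_k = 0, -2, -3, -3, -27/4, -351/20, …
ICs: h(0) = 0, h′(0) = -2, h′′(0) = -6.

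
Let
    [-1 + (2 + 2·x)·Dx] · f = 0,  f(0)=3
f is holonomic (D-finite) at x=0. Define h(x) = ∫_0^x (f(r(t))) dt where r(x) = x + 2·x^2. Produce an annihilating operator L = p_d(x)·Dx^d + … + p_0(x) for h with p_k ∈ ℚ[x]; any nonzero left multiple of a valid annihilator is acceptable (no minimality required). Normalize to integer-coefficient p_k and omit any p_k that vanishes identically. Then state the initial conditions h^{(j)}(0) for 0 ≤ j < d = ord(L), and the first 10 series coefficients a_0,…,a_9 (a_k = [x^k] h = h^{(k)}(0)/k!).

f: a_k = 3, 3/2, -3/8, 3/16, -15/128, 21/256, -63/1024, 99/2048, -1287/32768, 2145/65536, …
L₀ from L_f via x↦r, Dx↦r'^{-1}Dx.
h=∫h₀ ⇒ L = L₀·Dx.
L = (-1 - 4·x)·Dx + (2 + 2·x + 4·x^2)·Dx^2  (order 2).
h: a_k = 0, 3, 3/4, 7/8, -21/64, -63/640, 119/512, -81/1024, -2373/16384, 17843/98304, …
ICs: h(0) = 0, h′(0) = 3.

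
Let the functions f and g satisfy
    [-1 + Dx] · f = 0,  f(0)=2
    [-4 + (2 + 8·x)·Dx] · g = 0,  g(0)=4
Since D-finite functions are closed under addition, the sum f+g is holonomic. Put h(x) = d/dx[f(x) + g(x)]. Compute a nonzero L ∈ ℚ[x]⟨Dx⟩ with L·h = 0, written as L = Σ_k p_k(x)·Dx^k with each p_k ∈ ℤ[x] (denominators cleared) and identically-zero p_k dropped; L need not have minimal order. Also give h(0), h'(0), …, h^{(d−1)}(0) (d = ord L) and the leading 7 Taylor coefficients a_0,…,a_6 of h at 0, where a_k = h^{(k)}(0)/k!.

L = (-14 - 8·x) + (11 - 8·x - 16·x^2)·Dx + (3 + 16·x + 16·x^2)·Dx^2  (order 2).
h: a_k = 10, -14, 49, -479/3, 6721/12, -120959/60, 2661121/360, …
ICs: h(0) = 10, h′(0) = -14.

f: a_k = 2, 2, 1, 1/3, 1/12, 1/60, 1/360, …
g: a_k = 4, 8, -8, 16, -40, 112, -336, …
f+g: L₀ = lclm(L_f,L_g), ord ≤ 1+1.
Derive L from L₀ (diff closure).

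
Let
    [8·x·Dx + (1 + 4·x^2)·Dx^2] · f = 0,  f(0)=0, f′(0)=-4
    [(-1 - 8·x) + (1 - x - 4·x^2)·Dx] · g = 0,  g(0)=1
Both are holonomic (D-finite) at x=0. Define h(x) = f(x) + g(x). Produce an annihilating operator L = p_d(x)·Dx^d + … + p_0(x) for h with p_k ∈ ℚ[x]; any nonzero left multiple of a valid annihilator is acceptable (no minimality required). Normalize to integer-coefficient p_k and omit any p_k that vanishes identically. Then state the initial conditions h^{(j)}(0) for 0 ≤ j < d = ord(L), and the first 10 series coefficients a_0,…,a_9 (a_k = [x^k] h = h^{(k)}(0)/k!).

L = (40 - 160·x - 2272·x^2 - 4608·x^3 - 16896·x^4 - 6144·x^6)·Dx + (-31 - 264·x - 364·x^2 - 2208·x^3 - 4160·x^4 - 12800·x^5 - 768·x^6 - 6144·x^7)·Dx^2 + (5 + 11·x + 80·x^2 - 116·x^3 - 80·x^4 - 704·x^5 - 1536·x^6 - 256·x^7 - 1024·x^8)·Dx^3  (order 3).
h: a_k = 1, -3, 5, 43/3, 29, 261/5, 181, 3343/7, 1165, 25337/9, …
ICs: h(0) = 1, h′(0) = -3, h′′(0) = 10.

f: a_k = 0, -4, 0, 16/3, 0, -64/5, 0, 256/7, 0, -1024/9, …
g: a_k = 1, 1, 5, 9, 29, 65, 181, 441, 1165, 2929, …
Sum ⇒ L₀ = lclm(L_f,L_g) in ℚ(x)⟨Dx⟩.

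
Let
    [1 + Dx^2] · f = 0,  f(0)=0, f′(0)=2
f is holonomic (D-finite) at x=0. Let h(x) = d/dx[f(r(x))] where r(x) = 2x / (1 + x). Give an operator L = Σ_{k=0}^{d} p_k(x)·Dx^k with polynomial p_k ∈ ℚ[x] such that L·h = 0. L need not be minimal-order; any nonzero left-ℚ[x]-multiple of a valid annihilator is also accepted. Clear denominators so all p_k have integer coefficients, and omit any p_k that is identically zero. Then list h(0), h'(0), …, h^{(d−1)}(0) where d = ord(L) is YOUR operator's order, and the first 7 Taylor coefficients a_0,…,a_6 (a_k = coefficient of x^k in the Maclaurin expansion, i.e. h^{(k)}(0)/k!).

L = (10 + 12·x + 6·x^2) + (6 + 18·x + 18·x^2 + 6·x^3)·Dx + (1 + 4·x + 6·x^2 + 4·x^3 + x^4)·Dx^2  (order 2).
h: a_k = 4, -8, 4, 16, -172/3, 120, -8836/45, …
ICs: h(0) = 4, h′(0) = -8.

f: a_k = 0, 2, 0, -1/3, 0, 1/60, 0, …
L₀ from L_f via x↦r, Dx↦r'^{-1}Dx.
Derive L from L₀ (diff closure).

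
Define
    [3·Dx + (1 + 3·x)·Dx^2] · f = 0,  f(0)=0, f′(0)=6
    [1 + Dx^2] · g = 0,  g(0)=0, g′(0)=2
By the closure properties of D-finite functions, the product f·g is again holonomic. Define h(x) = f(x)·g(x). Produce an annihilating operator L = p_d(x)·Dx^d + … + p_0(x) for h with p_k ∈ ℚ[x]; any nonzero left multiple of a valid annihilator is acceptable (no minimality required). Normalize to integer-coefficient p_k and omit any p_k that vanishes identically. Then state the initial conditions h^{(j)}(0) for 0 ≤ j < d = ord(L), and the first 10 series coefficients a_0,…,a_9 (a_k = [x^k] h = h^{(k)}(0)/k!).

L = (-203 - 222·x - 189·x^2 + 432·x^3 + 324·x^4) + (-84 - 108·x + 648·x^2 + 648·x^3)·Dx + (-208 - 228·x - 54·x^2 + 864·x^3 + 648·x^4)·Dx^2 + (-84 - 108·x + 648·x^2 + 648·x^3)·Dx^3 + (-5 - 6·x + 135·x^2 + 432·x^3 + 324·x^4)·Dx^4  (order 4).
h: a_k = 0, 0, 12, -18, 34, -78, 377/2, -9453/20, 511397/420, -112006/35, …
ICs: h(0) = 0, h′(0) = 0, h′′(0) = 24, h′′′(0) = -108.

f: a_k = 0, 6, -9, 18, -81/2, 486/5, -243, 4374/7, -6561/4, 4374, …
g: a_k = 0, 2, 0, -1/3, 0, 1/60, 0, -1/2520, 0, 1/181440, …
h₀=f·g: eliminate ⇒ L₀, order ≤ 2·2.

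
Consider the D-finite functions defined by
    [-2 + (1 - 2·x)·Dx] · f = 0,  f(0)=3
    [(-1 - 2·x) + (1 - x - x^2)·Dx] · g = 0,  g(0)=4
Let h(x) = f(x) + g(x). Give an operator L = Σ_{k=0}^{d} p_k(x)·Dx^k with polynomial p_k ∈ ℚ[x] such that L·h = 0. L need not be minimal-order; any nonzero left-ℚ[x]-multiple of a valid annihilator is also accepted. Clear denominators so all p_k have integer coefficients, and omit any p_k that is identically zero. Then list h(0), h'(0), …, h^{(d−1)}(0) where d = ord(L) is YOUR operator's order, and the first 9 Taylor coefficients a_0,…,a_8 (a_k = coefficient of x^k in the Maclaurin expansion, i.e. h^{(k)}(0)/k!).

L = (-12·x + 12·x^2 - 8·x^3) + (4 - 6·x - 6·x^2 + 16·x^3 - 16·x^4)·Dx + (-1 + 5·x - 9·x^2 + 6·x^3 + 2·x^4 - 4·x^5)·Dx^2  (order 2).
h: a_k = 7, 10, 20, 36, 68, 128, 244, 468, 904, …
ICs: h(0) = 7, h′(0) = 10.

f: a_k = 3, 6, 12, 24, 48, 96, 192, 384, 768, …
g: a_k = 4, 4, 8, 12, 20, 32, 52, 84, 136, …
Sum ⇒ L₀ = lclm(L_f,L_g) in ℚ(x)⟨Dx⟩.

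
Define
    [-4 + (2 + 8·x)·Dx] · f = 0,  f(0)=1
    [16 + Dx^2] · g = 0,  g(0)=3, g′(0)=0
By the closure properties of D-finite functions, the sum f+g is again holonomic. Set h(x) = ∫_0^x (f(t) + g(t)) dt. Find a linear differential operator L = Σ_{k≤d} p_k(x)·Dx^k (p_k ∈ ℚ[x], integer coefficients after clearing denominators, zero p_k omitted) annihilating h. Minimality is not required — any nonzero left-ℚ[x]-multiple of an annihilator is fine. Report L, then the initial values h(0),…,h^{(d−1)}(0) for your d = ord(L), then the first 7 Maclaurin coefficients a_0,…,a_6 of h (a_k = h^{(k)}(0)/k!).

L = (-224 - 1024·x - 2048·x^2)·Dx + (48 + 704·x + 3072·x^2 + 4096·x^3)·Dx^2 + (-14 - 64·x - 128·x^2)·Dx^3 + (3 + 44·x + 192·x^2 + 256·x^3)·Dx^4  (order 4).
h: a_k = 0, 4, 1, -26/3, 1, 22/5, 14/3, …
ICs: h(0) = 0, h′(0) = 4, h′′(0) = 2, h′′′(0) = -52.

f: a_k = 1, 2, -2, 4, -10, 28, -84, …
g: a_k = 3, 0, -24, 0, 32, 0, -256/15, …
f+g: L₀ = lclm(L_f,L_g), ord ≤ 1+2.
∫: right-multiply L₀ by Dx.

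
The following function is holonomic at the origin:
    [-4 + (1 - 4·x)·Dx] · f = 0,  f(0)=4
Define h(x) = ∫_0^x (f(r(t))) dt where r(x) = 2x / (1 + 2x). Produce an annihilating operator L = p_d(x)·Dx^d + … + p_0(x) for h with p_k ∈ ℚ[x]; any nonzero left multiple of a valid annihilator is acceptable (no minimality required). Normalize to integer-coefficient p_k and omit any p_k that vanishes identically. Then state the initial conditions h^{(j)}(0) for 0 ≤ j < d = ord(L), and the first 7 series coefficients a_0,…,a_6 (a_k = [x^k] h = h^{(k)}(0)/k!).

L = 8·Dx + (-1 + 4·x + 12·x^2)·Dx^2  (order 2).
h: a_k = 0, 4, 16, 64, 288, 6912/5, 6912, …
ICs: h(0) = 0, h′(0) = 4.

f: a_k = 4, 16, 64, 256, 1024, 4096, 16384, …
h₀=f(r): pull back L_f along r ⇒ L₀.
∫: right-multiply L₀ by Dx.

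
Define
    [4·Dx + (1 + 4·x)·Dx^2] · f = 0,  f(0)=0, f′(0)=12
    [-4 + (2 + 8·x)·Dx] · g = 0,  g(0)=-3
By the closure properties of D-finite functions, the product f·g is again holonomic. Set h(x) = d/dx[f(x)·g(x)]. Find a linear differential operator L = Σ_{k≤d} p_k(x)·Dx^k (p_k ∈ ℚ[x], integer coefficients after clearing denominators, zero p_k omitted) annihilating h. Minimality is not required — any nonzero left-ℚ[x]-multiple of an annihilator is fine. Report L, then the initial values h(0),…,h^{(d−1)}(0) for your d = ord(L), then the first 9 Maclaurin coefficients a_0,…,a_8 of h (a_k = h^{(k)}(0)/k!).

L = 4 + (8 + 32·x)·Dx + (1 + 8·x + 16·x^2)·Dx^2  (order 2).
h: a_k = -36, 0, 72, -384, 1704, -35712/5, 146064/5, -4130304/35, 3313944/7, …
ICs: h(0) = -36, h′(0) = 0.

f: a_k = 0, 12, -24, 64, -192, 3072/5, -2048, 49152/7, -24576, …
g: a_k = -3, -6, 6, -12, 30, -84, 252, -792, 2574, …
h₀=f·g: eliminate ⇒ L₀, order ≤ 2·1.
h=h₀': d/dx-closure on L₀ ⇒ L.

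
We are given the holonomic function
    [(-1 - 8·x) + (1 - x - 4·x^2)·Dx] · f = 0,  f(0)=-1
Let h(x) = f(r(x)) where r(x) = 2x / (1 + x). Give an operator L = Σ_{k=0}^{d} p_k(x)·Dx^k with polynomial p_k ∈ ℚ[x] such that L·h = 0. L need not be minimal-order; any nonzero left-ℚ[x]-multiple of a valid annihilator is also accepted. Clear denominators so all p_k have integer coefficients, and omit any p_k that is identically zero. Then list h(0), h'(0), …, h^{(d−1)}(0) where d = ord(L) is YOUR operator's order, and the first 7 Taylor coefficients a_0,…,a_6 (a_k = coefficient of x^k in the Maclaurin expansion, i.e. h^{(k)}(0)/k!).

f: a_k = -1, -1, -5, -9, -29, -65, -181, …
Substitute x→r, Dx→(1/r')Dx; clear ⇒ L₀.
L = (2 + 34·x) + (-1 - x + 17·x^2 + 17·x^3)·Dx  (order 1).
h: a_k = -1, -2, -18, -34, -306, -578, -5202, …
ICs: h(0) = -1.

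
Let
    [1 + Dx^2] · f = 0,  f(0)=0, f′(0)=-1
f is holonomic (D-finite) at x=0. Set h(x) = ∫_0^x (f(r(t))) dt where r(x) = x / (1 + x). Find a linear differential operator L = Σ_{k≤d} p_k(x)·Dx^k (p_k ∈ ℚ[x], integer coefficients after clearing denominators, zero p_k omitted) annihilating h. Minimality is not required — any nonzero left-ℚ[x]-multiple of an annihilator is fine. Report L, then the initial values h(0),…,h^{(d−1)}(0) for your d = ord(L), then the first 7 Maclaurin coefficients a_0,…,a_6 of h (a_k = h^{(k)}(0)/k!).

L = Dx + (2 + 6·x + 6·x^2 + 2·x^3)·Dx^2 + (1 + 4·x + 6·x^2 + 4·x^3 + x^4)·Dx^3  (order 3).
h: a_k = 0, 0, -1/2, 1/3, -5/24, 1/10, -1/720, …
ICs: h(0) = 0, h′(0) = 0, h′′(0) = -1.

f: a_k = 0, -1, 0, 1/6, 0, -1/120, 0, …
L₀ from L_f via x↦r, Dx↦r'^{-1}Dx.
h=∫h₀ ⇒ L = L₀·Dx.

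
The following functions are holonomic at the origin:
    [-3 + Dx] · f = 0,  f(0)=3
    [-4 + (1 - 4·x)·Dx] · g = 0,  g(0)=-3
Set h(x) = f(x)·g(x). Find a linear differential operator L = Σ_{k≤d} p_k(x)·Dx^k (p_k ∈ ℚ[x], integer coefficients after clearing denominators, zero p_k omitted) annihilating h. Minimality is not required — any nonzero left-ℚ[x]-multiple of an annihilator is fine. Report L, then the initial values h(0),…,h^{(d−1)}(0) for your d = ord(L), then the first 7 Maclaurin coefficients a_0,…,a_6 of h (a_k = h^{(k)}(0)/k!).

f: a_k = 3, 9, 27/2, 27/2, 81/8, 243/40, 243/80, …
g: a_k = -3, -12, -48, -192, -768, -3072, -12288, …
f·g: L₀ = L_f ⊗_s L_g, ord ≤ 1·1.
L = (7 - 12·x) + (-1 + 4·x)·Dx  (order 1).
h: a_k = -9, -63, -585/2, -2421/2, -38979/8, -780309/40, -6243201/80, …
ICs: h(0) = -9.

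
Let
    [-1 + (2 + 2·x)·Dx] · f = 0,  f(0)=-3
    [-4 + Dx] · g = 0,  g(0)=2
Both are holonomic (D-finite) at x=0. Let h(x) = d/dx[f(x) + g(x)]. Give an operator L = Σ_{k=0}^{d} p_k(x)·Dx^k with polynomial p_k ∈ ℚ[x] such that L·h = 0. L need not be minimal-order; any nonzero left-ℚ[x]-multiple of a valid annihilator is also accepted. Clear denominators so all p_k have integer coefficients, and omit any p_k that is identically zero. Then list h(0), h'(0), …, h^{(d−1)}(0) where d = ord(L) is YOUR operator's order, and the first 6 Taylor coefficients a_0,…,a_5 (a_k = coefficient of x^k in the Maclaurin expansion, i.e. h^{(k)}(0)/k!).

L = (-44 - 32·x) + (-61 - 128·x - 64·x^2)·Dx + (18 + 34·x + 16·x^2)·Dx^2  (order 2).
h: a_k = 13/2, 131/4, 1015/16, 8237/96, 65221/768, 527123/7680, …
ICs: h(0) = 13/2, h′(0) = 131/4.

f: a_k = -3, -3/2, 3/8, -3/16, 15/128, -21/256, …
g: a_k = 2, 8, 16, 64/3, 64/3, 256/15, …
f+g: L₀ = lclm(L_f,L_g), ord ≤ 1+1.
Differentiate: ansatz ord ≤ ord L₀ ⇒ L.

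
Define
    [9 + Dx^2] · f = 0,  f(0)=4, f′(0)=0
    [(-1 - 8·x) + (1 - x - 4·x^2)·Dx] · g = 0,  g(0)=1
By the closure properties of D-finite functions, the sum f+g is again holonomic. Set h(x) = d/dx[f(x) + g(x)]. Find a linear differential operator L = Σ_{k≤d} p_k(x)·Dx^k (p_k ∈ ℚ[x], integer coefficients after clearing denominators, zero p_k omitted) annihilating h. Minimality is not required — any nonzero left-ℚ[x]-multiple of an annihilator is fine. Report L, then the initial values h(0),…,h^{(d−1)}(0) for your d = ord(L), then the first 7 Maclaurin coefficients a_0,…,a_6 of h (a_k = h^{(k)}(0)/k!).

L = (2358 + 13068·x + 57006·x^2 + 38520·x^3 + 83520·x^4 + 31104·x^5 + 41472·x^6) + (-189 - 1413·x + 1251·x^2 + 4203·x^3 + 5580·x^4 + 11952·x^5 + 12096·x^6 + 13824·x^7)·Dx + (262 + 1452·x + 6334·x^2 + 4280·x^3 + 9280·x^4 + 3456·x^5 + 4608·x^6)·Dx^2 + (-21 - 157·x + 139·x^2 + 467·x^3 + 620·x^4 + 1328·x^5 + 1344·x^6 + 1536·x^7)·Dx^3  (order 3).
h: a_k = 1, -26, 27, 170, 325, 10617/10, 3087, …
ICs: h(0) = 1, h′(0) = -26, h′′(0) = 54.

f: a_k = 4, 0, -18, 0, 27/2, 0, -81/20, …
g: a_k = 1, 1, 5, 9, 29, 65, 181, …
Sum ⇒ L₀ = lclm(L_f,L_g) in ℚ(x)⟨Dx⟩.
h=h₀': d/dx-closure on L₀ ⇒ L.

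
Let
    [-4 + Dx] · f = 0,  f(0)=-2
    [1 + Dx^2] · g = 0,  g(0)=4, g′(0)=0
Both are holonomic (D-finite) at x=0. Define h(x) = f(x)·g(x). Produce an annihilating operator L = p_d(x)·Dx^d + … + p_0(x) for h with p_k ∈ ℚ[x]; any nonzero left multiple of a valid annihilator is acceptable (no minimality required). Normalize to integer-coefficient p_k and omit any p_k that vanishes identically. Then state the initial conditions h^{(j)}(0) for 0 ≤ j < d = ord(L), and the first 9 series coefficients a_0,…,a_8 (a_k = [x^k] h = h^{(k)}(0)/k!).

L = 17 - 8·Dx + Dx^2  (order 2).
h: a_k = -8, -32, -60, -208/3, -161/3, -404/15, -11/2, 1454/315, 31679/5040, …
ICs: h(0) = -8, h′(0) = -32.

f: a_k = -2, -8, -16, -64/3, -64/3, -256/15, -512/45, -2048/315, -1024/315, …
g: a_k = 4, 0, -2, 0, 1/6, 0, -1/180, 0, 1/10080, …
f·g: L₀ = L_f ⊗_s L_g, ord ≤ 1·2.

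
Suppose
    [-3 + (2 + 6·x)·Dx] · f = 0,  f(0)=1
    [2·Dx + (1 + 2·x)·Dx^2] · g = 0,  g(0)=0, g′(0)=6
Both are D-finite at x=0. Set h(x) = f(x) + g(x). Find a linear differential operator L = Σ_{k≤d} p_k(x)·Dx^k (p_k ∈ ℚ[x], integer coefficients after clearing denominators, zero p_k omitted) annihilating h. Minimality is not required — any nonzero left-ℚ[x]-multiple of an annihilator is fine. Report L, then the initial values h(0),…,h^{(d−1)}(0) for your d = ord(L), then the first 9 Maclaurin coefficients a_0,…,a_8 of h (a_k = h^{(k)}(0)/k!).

f: a_k = 1, 3/2, -9/8, 27/16, -405/128, 1701/256, -15309/1024, 72171/2048, -2814669/32768, …
g: a_k = 0, 6, -6, 8, -12, 96/5, -32, 384/7, -96, …
h₀=f+g: left-lcm gives L₀, ord ≤ 3.
L = (-6 + 36·x)·Dx + (5 + 84·x + 180·x^2)·Dx^2 + (2 + 22·x + 72·x^2 + 72·x^3)·Dx^3  (order 3).
h: a_k = 1, 15/2, -57/8, 155/16, -1941/128, 33081/1280, -48077/1024, 1291629/14336, -5960397/32768, …
ICs: h(0) = 1, h′(0) = 15/2, h′′(0) = -57/4.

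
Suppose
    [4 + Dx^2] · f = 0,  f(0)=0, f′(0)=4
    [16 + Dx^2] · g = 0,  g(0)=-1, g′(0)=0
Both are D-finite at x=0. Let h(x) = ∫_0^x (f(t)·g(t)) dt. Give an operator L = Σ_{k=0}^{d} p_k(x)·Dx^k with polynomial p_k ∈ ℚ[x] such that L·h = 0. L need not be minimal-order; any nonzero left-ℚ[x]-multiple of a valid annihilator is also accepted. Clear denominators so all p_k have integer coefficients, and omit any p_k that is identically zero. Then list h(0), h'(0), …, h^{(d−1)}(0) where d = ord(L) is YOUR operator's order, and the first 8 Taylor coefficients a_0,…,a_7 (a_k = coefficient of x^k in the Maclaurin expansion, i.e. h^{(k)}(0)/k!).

L = 144·Dx + 40·Dx^3 + Dx^5  (order 5).
h: a_k = 0, 0, -2, 0, 26/3, 0, -484/45, 0, …
ICs: h(0) = 0, h′(0) = 0, h′′(0) = -4, h′′′(0) = 0, h′′′′(0) = 208.

f: a_k = 0, 4, 0, -8/3, 0, 8/15, 0, -16/315, …
g: a_k = -1, 0, 8, 0, -32/3, 0, 256/45, 0, …
f·g: L₀ = L_f ⊗_s L_g, ord ≤ 2·2.
∫: right-multiply L₀ by Dx.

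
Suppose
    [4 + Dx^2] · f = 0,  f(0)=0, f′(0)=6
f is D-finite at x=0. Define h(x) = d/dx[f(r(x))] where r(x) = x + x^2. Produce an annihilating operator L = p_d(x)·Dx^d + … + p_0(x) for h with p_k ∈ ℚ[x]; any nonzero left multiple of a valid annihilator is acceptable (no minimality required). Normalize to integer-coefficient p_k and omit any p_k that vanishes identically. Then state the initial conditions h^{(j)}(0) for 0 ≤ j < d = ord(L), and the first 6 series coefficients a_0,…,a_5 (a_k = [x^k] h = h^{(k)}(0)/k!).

L = (16 + 32·x + 96·x^2 + 128·x^3 + 64·x^4) + (-6 - 12·x)·Dx + (1 + 4·x + 4·x^2)·Dx^2  (order 2).
h: a_k = 6, 12, -12, -48, -56, 0, …
ICs: h(0) = 6, h′(0) = 12.

f: a_k = 0, 6, 0, -4, 0, 4/5, …
L₀ from L_f via x↦r, Dx↦r'^{-1}Dx.
Differentiate: ansatz ord ≤ ord L₀ ⇒ L.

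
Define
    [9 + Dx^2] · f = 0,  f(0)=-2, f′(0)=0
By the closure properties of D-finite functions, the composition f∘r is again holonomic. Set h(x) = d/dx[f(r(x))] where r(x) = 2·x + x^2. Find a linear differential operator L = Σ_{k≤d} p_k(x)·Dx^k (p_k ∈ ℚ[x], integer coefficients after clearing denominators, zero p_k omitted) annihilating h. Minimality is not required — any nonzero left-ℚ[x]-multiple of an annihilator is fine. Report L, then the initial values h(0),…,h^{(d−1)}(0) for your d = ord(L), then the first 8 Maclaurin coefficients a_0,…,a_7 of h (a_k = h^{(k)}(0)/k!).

f: a_k = -2, 0, 9, 0, -27/4, 0, 81/40, 0, …
Change of var in L_f (x↦r) gives L₀.
h₀' ⇒ L via d/dx closure of L₀.
L = (39 + 144·x + 216·x^2 + 144·x^3 + 36·x^4) + (-3 - 3·x)·Dx + (1 + 2·x + x^2)·Dx^2  (order 2).
h: a_k = 0, 72, 108, -396, -1080, -972/5, 11718/5, 110862/35, …
ICs: h(0) = 0, h′(0) = 72.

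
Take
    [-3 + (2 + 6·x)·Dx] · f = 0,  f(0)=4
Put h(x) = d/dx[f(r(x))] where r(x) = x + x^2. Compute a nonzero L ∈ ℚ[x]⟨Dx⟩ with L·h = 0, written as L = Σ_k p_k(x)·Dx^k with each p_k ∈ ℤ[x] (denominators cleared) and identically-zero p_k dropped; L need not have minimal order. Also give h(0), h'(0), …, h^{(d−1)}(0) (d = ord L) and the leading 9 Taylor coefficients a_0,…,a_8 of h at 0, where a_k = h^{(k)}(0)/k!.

L = 1 + (-2 - 10·x - 18·x^2 - 12·x^3)·Dx  (order 1).
h: a_k = 6, 3, -27/4, 99/8, -1215/64, 2997/128, -9639/512, -6237/1024, 1073817/16384, …
ICs: h(0) = 6.

f: a_k = 4, 6, -9/2, 27/4, -405/32, 1701/64, -15309/256, 72171/512, -2814669/8192, …
h₀=f(r): pull back L_f along r ⇒ L₀.
Differentiate: ansatz ord ≤ ord L₀ ⇒ L.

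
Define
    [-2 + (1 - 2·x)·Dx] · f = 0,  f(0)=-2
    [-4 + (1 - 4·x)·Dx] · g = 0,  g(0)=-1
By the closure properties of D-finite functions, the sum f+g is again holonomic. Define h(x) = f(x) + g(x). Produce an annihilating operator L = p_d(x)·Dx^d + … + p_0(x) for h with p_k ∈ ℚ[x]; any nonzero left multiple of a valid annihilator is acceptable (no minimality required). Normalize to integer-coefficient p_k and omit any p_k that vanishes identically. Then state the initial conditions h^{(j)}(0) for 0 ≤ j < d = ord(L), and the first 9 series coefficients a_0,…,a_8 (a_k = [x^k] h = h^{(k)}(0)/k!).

f: a_k = -2, -4, -8, -16, -32, -64, -128, -256, -512, …
g: a_k = -1, -4, -16, -64, -256, -1024, -4096, -16384, -65536, …
Sum ⇒ L₀ = lclm(L_f,L_g) in ℚ(x)⟨Dx⟩.
L = -16 + (12 - 32·x)·Dx + (-1 + 6·x - 8·x^2)·Dx^2  (order 2).
h: a_k = -3, -8, -24, -80, -288, -1088, -4224, -16640, -66048, …
ICs: h(0) = -3, h′(0) = -8.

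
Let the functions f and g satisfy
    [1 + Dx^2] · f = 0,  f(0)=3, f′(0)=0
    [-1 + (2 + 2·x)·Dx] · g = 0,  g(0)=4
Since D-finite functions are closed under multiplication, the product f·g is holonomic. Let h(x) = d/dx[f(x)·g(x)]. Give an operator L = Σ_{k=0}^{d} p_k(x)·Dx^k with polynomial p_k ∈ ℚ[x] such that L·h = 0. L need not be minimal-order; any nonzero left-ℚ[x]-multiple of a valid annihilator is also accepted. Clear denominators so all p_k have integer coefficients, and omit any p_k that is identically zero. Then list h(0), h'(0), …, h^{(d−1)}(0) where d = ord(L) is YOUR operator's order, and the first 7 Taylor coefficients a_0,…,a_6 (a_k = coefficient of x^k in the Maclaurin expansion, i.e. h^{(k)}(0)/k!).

f: a_k = 3, 0, -3/2, 0, 1/8, 0, -1/240, …
g: a_k = 4, 2, -1/2, 1/4, -5/32, 7/64, -21/256, …
L₀ := L_f ⊗_s L_g (sym. prod.), ord ≤ 2.
Differentiate: ansatz ord ≤ ord L₀ ⇒ L.
L = (53 + 144·x + 136·x^2 + 64·x^3 + 16·x^4) + (-4 - 36·x - 48·x^2 - 16·x^3)·Dx + (28 + 88·x + 108·x^2 + 64·x^3 + 16·x^4)·Dx^2  (order 2).
h: a_k = 6, -15, -27/4, 25/8, 65/64, -349/640, 2807/7680, …
ICs: h(0) = 6, h′(0) = -15.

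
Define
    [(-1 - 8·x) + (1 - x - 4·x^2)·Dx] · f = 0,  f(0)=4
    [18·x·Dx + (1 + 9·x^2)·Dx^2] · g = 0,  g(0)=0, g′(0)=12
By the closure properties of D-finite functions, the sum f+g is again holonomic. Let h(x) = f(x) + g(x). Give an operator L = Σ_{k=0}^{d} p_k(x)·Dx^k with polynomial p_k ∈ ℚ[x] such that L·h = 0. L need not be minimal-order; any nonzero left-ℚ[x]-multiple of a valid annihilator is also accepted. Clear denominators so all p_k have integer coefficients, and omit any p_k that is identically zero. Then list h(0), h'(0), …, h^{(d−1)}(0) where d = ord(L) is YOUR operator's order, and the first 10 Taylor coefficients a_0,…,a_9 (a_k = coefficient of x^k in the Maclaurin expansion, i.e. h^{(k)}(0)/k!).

f: a_k = 4, 4, 20, 36, 116, 260, 724, 1764, 4660, 11716, …
g: a_k = 0, 12, 0, -36, 0, 972/5, 0, -8748/7, 0, 8748, …
Sum ⇒ L₀ = lclm(L_f,L_g) in ℚ(x)⟨Dx⟩.
L = (-90 + 360·x + 6462·x^2 + 14688·x^3 + 63936·x^4 + 31104·x^6)·Dx + (36 + 294·x + 324·x^2 + 3198·x^3 + 13680·x^4 + 46080·x^5 + 3888·x^6 + 31104·x^7)·Dx^2 + (-5 - 16·x - 160·x^2 + 96·x^3 - 555·x^4 + 2304·x^5 + 4896·x^6 + 1296·x^7 + 5184·x^8)·Dx^3  (order 3).
h: a_k = 4, 16, 20, 0, 116, 2272/5, 724, 3600/7, 4660, 20464, …
ICs: h(0) = 4, h′(0) = 16, h′′(0) = 40.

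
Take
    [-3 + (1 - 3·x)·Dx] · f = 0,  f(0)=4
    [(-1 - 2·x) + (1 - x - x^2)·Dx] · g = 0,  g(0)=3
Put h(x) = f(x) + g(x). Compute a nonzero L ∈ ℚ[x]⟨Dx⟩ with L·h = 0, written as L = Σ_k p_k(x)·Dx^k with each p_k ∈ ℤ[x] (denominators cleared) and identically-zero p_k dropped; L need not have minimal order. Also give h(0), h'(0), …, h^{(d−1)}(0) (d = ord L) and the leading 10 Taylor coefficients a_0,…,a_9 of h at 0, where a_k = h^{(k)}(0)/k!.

L = (-6 - 36·x + 18·x^2 - 18·x^3) + (14 - 18·x - 24·x^2 + 18·x^3 - 36·x^4)·Dx + (-2 + 10·x - 15·x^2 + 10·x^3 - 9·x^5)·Dx^2  (order 2).
h: a_k = 7, 15, 42, 117, 339, 996, 2955, 8811, 26346, 78897, …
ICs: h(0) = 7, h′(0) = 15.

f: a_k = 4, 12, 36, 108, 324, 972, 2916, 8748, 26244, 78732, …
g: a_k = 3, 3, 6, 9, 15, 24, 39, 63, 102, 165, …
Weyl lclm of L_f,L_g ⇒ L₀ (ord ≤ 2).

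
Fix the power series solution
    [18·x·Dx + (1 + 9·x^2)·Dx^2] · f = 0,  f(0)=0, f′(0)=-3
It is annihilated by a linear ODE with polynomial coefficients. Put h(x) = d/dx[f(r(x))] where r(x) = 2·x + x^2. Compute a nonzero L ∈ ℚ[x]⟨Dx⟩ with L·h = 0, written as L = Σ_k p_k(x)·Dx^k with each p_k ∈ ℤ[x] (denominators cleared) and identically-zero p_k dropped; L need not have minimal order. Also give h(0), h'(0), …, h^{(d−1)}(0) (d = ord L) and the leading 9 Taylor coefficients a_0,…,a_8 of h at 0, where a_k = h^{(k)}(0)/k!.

f: a_k = 0, -3, 0, 9, 0, -243/5, 0, 2187/7, 0, …
Substitute x→r, Dx→(1/r')Dx; clear ⇒ L₀.
h₀' ⇒ L via d/dx closure of L₀.
L = (-1 + 72·x + 144·x^2 + 108·x^3 + 27·x^4) + (1 + x + 36·x^2 + 72·x^3 + 45·x^4 + 9·x^5)·Dx  (order 1).
h: a_k = -6, -6, 216, 432, -7506, -23274, 252720, 1104192, -8192502, …
ICs: h(0) = -6.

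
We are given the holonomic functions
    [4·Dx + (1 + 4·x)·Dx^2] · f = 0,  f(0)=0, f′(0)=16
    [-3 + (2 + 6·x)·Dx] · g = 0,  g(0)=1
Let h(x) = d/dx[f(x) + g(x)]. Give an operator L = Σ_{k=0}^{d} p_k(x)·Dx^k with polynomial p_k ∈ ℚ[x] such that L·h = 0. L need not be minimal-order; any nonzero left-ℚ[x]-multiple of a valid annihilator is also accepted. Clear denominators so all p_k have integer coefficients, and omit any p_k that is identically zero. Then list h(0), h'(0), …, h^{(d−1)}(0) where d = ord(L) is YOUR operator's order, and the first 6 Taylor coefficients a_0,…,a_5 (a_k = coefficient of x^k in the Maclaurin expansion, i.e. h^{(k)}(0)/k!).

L = (84 + 144·x) + (101 + 552·x + 720·x^2)·Dx + (10 + 94·x + 288·x^2 + 288·x^3)·Dx^2  (order 2).
h: a_k = 35/2, -265/4, 4177/16, -33173/32, 1057081/256, -8434535/512, …
ICs: h(0) = 35/2, h′(0) = -265/4.

f: a_k = 0, 16, -32, 256/3, -256, 4096/5, …
g: a_k = 1, 3/2, -9/8, 27/16, -405/128, 1701/256, …
Weyl lclm of L_f,L_g ⇒ L₀ (ord ≤ 3).
h=h₀': d/dx-closure on L₀ ⇒ L.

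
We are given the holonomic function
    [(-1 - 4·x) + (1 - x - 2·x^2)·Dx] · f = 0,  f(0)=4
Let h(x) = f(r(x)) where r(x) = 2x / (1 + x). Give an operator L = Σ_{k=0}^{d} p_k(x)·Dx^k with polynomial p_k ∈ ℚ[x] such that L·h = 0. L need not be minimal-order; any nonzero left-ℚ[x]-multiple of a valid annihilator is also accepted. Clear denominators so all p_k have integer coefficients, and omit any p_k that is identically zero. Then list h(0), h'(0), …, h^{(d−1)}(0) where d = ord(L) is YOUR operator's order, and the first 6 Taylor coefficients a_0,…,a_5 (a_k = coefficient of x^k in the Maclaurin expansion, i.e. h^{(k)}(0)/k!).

L = (2 + 18·x) + (-1 - x + 9·x^2 + 9·x^3)·Dx  (order 1).
h: a_k = 4, 8, 40, 72, 360, 648, …
ICs: h(0) = 4.

f: a_k = 4, 4, 12, 20, 44, 84, …
f∘r: x↦r, Dx↦Dx/r' in L_f ⇒ L₀.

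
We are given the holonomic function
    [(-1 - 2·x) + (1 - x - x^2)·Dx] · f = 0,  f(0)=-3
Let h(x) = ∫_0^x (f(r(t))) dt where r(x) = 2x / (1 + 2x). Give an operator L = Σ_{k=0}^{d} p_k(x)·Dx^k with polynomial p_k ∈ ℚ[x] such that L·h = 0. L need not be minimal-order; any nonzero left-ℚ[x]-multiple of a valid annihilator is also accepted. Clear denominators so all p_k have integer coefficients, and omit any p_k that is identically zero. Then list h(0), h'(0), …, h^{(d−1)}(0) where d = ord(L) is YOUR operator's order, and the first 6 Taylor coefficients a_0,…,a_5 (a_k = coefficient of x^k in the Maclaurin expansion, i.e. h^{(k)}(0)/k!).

f: a_k = -3, -3, -6, -9, -15, -24, …
f∘r: x↦r, Dx↦Dx/r' in L_f ⇒ L₀.
Integrate: L := L₀·Dx.
L = (2 + 12·x)·Dx + (-1 - 4·x + 8·x^3)·Dx^2  (order 2).
h: a_k = 0, -3, -3, -4, 0, -48/5, …
ICs: h(0) = 0, h′(0) = -3.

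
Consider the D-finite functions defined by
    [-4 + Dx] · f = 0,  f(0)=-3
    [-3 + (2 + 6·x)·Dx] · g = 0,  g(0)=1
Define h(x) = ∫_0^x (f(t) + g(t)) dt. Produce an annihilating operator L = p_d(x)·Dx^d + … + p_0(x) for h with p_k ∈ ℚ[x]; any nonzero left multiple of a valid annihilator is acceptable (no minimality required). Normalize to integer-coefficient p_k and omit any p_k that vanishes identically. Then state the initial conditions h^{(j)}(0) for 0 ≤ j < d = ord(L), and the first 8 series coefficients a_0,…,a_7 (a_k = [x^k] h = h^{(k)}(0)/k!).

L = (132 + 288·x)·Dx + (-73 - 384·x - 576·x^2)·Dx^2 + (10 + 78·x + 144·x^2)·Dx^3  (order 3).
h: a_k = 0, -2, -21/4, -67/8, -485/64, -4501/640, -24263/7680, -491779/107520, …
ICs: h(0) = 0, h′(0) = -2, h′′(0) = -21/2.

f: a_k = -3, -12, -24, -32, -32, -128/5, -256/15, -1024/105, …
g: a_k = 1, 3/2, -9/8, 27/16, -405/128, 1701/256, -15309/1024, 72171/2048, …
Sum ⇒ L₀ = lclm(L_f,L_g) in ℚ(x)⟨Dx⟩.
h=∫₀ˣh₀: take L = L₀·Dx.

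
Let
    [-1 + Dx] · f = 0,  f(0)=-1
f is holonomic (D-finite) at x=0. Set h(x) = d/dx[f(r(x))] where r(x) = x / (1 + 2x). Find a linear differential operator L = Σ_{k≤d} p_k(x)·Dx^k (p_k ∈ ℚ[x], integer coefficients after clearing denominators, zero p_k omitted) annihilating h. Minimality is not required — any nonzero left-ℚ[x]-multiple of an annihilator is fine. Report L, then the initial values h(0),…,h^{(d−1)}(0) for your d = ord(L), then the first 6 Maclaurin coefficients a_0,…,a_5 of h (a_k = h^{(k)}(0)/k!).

L = (-3 - 8·x) + (-1 - 4·x - 4·x^2)·Dx  (order 1).
h: a_k = -1, 3, -13/2, 71/6, -147/8, 2699/120, …
ICs: h(0) = -1.

f: a_k = -1, -1, -1/2, -1/6, -1/24, -1/120, …
Substitute x→r, Dx→(1/r')Dx; clear ⇒ L₀.
Differentiate: ansatz ord ≤ ord L₀ ⇒ L.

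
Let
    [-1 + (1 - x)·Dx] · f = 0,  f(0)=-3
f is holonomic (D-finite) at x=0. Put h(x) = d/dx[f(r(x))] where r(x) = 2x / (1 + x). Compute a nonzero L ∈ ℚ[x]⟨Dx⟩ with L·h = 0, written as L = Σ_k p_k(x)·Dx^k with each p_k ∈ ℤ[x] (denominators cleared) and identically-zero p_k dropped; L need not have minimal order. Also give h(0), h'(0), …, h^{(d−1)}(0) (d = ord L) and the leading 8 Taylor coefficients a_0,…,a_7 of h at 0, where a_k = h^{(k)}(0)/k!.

f: a_k = -3, -3, -3, -3, -3, -3, -3, -3, …
L₀ from L_f via x↦r, Dx↦r'^{-1}Dx.
h=h₀': d/dx-closure on L₀ ⇒ L.
L = 2 + (-1 + x)·Dx  (order 1).
h: a_k = -6, -12, -18, -24, -30, -36, -42, -48, …
ICs: h(0) = -6.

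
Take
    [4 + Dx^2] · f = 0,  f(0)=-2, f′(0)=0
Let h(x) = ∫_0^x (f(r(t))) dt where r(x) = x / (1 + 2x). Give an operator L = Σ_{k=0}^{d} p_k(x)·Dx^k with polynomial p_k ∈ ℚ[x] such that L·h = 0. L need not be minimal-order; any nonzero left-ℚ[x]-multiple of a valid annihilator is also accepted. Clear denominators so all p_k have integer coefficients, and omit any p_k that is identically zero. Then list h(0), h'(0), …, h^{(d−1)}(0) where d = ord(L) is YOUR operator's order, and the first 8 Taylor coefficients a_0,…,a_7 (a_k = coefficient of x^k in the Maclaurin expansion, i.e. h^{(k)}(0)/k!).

f: a_k = -2, 0, 4, 0, -4/3, 0, 8/45, 0, …
Change of var in L_f (x↦r) gives L₀.
h=∫₀ˣh₀: take L = L₀·Dx.
L = 4·Dx + (4 + 24·x + 48·x^2 + 32·x^3)·Dx^2 + (1 + 8·x + 24·x^2 + 32·x^3 + 16·x^4)·Dx^3  (order 3).
h: a_k = 0, -2, 0, 4/3, -4, 28/3, -176/9, 12008/315, …
ICs: h(0) = 0, h′(0) = -2, h′′(0) = 0.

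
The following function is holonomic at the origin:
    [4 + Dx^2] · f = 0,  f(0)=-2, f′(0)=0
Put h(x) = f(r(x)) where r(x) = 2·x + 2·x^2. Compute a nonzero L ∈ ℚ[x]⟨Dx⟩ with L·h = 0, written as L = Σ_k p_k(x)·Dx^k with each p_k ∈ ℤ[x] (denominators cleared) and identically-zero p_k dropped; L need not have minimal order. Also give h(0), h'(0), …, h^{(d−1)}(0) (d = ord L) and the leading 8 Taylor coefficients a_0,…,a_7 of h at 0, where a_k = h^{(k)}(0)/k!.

L = (16 + 96·x + 192·x^2 + 128·x^3) - 2·Dx + (1 + 2·x)·Dx^2  (order 2).
h: a_k = -2, 0, 16, 32, -16/3, -256/3, -5248/45, -256/15, …
ICs: h(0) = -2, h′(0) = 0.

f: a_k = -2, 0, 4, 0, -4/3, 0, 8/45, 0, …
Change of var in L_f (x↦r) gives L₀.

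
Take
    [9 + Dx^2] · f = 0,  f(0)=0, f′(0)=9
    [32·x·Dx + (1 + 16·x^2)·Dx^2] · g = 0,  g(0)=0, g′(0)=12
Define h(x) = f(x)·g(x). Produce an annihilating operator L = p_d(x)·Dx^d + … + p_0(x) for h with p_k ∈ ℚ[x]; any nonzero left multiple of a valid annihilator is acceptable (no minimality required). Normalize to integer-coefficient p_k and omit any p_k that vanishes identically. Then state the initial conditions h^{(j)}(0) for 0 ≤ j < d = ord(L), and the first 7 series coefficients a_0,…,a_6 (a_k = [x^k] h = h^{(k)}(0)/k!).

f: a_k = 0, 9, 0, -27/2, 0, 243/40, 0, …
g: a_k = 0, 12, 0, -64, 0, 3072/5, 0, …
h₀=f·g: eliminate ⇒ L₀, order ≤ 2·2.
L = (16425 + 696384·x^2 + 2778624·x^4 + 11943936·x^6 + 47775744·x^8) + (23616·x + 543744·x^3 + 3981312·x^5 + 21233664·x^7)·Dx + (2050 + 87168·x^2 + 470016·x^4 + 2654208·x^6 + 10616832·x^8)·Dx^2 + (2624·x + 60416·x^3 + 442368·x^5 + 2359296·x^7)·Dx^3 + (25 + 1088·x^2 + 17920·x^4 + 147456·x^6 + 589824·x^8)·Dx^4  (order 4).
h: a_k = 0, 0, 108, 0, -738, 0, 12933/2, …
ICs: h(0) = 0, h′(0) = 0, h′′(0) = 216, h′′′(0) = 0.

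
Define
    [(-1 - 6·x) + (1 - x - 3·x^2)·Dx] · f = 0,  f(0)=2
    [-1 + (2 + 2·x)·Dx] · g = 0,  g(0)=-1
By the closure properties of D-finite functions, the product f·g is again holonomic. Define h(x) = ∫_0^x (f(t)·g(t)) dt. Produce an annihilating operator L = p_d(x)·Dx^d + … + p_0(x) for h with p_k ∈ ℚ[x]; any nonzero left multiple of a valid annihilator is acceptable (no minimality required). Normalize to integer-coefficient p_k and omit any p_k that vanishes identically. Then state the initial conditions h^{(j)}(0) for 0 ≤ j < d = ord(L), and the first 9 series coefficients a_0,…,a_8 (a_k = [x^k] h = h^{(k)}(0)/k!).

L = (3 + 13·x + 9·x^2)·Dx + (-2 + 8·x^2 + 6·x^3)·Dx^2  (order 2).
h: a_k = 0, -2, -3/2, -35/12, -143/32, -2819/320, -12509/768, -117671/3584, -535591/8192, …
ICs: h(0) = 0, h′(0) = -2.

f: a_k = 2, 2, 8, 14, 38, 80, 194, 434, 1016, …
g: a_k = -1, -1/2, 1/8, -1/16, 5/128, -7/256, 21/1024, -33/2048, 429/32768, …
f·g: L₀ = L_f ⊗_s L_g, ord ≤ 1·1.
h=∫₀ˣh₀: take L = L₀·Dx.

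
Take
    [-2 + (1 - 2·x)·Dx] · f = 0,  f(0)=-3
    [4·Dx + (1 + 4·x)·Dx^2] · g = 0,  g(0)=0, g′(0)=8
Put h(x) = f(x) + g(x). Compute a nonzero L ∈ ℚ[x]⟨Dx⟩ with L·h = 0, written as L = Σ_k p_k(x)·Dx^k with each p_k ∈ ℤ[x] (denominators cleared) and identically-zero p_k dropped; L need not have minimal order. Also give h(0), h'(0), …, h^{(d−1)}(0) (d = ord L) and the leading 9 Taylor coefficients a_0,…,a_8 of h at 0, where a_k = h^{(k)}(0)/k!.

L = (28 + 16·x)·Dx + (-1 + 40·x + 32·x^2)·Dx^2 + (-1 - 3·x + 6·x^2 + 8·x^3)·Dx^3  (order 3).
h: a_k = -3, 2, -28, 56/3, -176, 1568/5, -4672/3, 30080/7, -17152, …
ICs: h(0) = -3, h′(0) = 2, h′′(0) = -56.

f: a_k = -3, -6, -12, -24, -48, -96, -192, -384, -768, …
g: a_k = 0, 8, -16, 128/3, -128, 2048/5, -4096/3, 32768/7, -16384, …
h₀=f+g: left-lcm gives L₀, ord ≤ 3.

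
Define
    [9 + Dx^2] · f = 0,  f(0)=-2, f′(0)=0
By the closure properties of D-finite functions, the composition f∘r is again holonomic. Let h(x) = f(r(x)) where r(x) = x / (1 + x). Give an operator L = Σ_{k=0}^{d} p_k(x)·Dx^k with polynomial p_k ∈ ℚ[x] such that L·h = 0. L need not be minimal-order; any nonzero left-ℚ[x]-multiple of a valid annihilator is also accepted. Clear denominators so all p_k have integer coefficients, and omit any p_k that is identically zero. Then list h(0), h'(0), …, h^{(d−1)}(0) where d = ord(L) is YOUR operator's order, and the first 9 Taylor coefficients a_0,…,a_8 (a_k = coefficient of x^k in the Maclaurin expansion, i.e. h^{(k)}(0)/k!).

L = 9 + (2 + 6·x + 6·x^2 + 2·x^3)·Dx + (1 + 4·x + 6·x^2 + 4·x^3 + x^4)·Dx^2  (order 2).
h: a_k = -2, 0, 9, -18, 81/4, -9, -819/40, 1377/20, -293553/2240, …
ICs: h(0) = -2, h′(0) = 0.

f: a_k = -2, 0, 9, 0, -27/4, 0, 81/40, 0, -729/2240, …
L₀ from L_f via x↦r, Dx↦r'^{-1}Dx.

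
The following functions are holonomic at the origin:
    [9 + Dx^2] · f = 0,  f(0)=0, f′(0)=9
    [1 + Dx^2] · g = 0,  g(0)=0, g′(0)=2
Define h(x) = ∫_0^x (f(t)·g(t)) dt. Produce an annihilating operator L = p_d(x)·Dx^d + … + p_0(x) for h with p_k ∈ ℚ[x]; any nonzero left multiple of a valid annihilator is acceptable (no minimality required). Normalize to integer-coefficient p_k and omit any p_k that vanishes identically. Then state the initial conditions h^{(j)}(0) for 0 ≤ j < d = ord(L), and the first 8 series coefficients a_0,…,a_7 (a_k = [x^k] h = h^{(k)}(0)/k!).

f: a_k = 0, 9, 0, -27/2, 0, 243/40, 0, -729/560, …
g: a_k = 0, 2, 0, -1/3, 0, 1/60, 0, -1/2520, …
f·g: L₀ = L_f ⊗_s L_g, ord ≤ 2·2.
h=∫h₀ ⇒ L = L₀·Dx.
L = 64·Dx + 20·Dx^3 + Dx^5  (order 5).
h: a_k = 0, 0, 0, 6, 0, -6, 0, 12/5, …
ICs: h(0) = 0, h′(0) = 0, h′′(0) = 0, h′′′(0) = 36, h′′′′(0) = 0.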